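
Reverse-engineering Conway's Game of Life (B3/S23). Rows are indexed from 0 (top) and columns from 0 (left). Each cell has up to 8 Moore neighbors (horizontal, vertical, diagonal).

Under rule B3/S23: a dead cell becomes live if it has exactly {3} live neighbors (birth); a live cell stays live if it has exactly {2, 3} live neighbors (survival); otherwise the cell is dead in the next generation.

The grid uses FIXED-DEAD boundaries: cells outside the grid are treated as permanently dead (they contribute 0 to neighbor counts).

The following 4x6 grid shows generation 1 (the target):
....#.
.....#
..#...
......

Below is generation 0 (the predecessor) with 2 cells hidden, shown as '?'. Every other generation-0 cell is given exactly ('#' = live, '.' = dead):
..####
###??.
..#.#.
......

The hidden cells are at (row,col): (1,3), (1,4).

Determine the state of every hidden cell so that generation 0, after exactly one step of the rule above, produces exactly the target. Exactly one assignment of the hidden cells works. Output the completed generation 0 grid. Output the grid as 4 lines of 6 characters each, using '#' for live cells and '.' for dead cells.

Hidden generation-0 cells (in order): (1,3), (1,4).
A hidden cell only influences target cells in its own 3x3 neighborhood. Try each of the 2^2 = 4 assignments, step the completed generation 0 forward once under B3/S23, and compare with the target:
  (1,3)=. (1,4)=. -> step gives (0,2)='#' but target has '.' -> reject
  (1,3)=. (1,4)=# -> step gives (0,2)='#' but target has '.' -> reject
  (1,3)=# (1,4)=. -> step reproduces the target at every cell -> ACCEPT
  (1,3)=# (1,4)=# -> step gives (0,4)='.' but target has '#' -> reject
Unique solution: (1,3)=live, (1,4)=dead.
Check: live-neighbor counts of every cell in the completed generation 0:
244431
145653
243411
011211
Applying B3/S23 to generation 0 with these counts gives:
....#.
.....#
..#...
......
which matches the target exactly.

Answer: ..####
####..
..#.#.
......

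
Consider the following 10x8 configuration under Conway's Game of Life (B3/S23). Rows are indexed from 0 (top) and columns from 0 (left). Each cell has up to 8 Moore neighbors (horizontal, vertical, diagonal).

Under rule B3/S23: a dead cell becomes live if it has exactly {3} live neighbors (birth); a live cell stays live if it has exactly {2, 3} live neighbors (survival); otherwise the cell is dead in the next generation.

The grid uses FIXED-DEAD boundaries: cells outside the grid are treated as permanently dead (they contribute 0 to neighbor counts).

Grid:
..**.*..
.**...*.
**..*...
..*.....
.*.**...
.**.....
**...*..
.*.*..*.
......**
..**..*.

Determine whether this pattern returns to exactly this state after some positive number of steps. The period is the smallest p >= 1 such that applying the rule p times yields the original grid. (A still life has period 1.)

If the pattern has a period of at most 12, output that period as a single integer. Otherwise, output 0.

Answer: 0

Derivation:
Simulating and comparing each generation to the original:
Gen 0 (original, given above): 26 live cells
Gen 1: 28 live cells, differs from original
Gen 2: 33 live cells, differs from original
Gen 3: 21 live cells, differs from original
Gen 4: 18 live cells, differs from original
Gen 5: 16 live cells, differs from original
Gen 6: 16 live cells, differs from original
Gen 7: 20 live cells, differs from original
Gen 8: 18 live cells, differs from original
Gen 9: 19 live cells, differs from original
Gen 10: 17 live cells, differs from original
Gen 11: 21 live cells, differs from original
Gen 12: 16 live cells, differs from original
No period found within 12 steps.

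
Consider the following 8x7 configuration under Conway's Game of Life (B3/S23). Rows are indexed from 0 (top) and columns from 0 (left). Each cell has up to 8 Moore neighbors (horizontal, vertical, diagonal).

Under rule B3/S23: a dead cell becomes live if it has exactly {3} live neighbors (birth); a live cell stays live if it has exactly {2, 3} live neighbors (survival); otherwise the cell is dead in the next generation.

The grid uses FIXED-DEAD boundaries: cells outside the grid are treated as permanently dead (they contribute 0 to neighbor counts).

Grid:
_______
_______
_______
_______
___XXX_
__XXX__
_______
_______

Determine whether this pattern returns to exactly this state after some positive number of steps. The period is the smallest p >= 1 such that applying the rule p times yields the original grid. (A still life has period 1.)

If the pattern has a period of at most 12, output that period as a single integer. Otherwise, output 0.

Answer: 2

Derivation:
Simulating and comparing each generation to the original:
Gen 0 (original, given above): 6 live cells
Gen 1: 6 live cells, differs from original
Gen 2: 6 live cells, MATCHES original -> period = 2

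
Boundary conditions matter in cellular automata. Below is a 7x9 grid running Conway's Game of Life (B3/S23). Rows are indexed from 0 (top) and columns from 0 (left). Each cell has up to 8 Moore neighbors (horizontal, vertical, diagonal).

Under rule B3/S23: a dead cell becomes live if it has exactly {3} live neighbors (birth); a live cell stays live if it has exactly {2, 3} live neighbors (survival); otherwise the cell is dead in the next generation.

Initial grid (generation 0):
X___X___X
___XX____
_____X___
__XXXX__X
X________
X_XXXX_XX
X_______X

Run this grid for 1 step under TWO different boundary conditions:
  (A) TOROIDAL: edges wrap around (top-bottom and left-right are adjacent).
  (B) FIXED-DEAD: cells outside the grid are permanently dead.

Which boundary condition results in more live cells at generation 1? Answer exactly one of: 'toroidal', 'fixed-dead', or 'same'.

Under TOROIDAL boundary, generation 1:
X__XX___X
___XXX___
__X__X___
___XXX___
X_____XX_
___XX__X_
_____X___
Population = 19

Under FIXED-DEAD boundary, generation 1:
___XX____
___XXX___
__X__X___
___XXX___
______XXX
X__XX__XX
_X_XX__XX
Population = 23

Comparison: toroidal=19, fixed-dead=23 -> fixed-dead

Answer: fixed-dead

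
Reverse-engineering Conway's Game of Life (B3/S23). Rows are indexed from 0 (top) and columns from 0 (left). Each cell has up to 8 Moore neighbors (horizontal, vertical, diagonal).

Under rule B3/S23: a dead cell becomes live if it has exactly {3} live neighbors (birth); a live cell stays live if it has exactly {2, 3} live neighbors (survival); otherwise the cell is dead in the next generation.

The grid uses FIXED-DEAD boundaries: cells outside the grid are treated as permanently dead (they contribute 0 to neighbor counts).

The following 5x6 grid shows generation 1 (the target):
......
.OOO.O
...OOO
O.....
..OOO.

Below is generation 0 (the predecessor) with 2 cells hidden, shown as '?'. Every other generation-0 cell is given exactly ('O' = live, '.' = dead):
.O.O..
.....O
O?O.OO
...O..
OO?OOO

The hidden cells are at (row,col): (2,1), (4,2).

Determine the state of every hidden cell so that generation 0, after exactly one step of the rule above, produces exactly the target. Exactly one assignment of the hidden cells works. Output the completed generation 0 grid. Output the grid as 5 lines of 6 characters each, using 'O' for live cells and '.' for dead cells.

Hidden generation-0 cells (in order): (2,1), (4,2).
A hidden cell only influences target cells in its own 3x3 neighborhood. Try each of the 2^2 = 4 assignments, step the completed generation 0 forward once under B3/S23, and compare with the target:
  (2,1)=. (4,2)=. -> step reproduces the target at every cell -> ACCEPT
  (2,1)=. (4,2)=O -> step gives (4,1)='O' but target has '.' -> reject
  (2,1)=O (4,2)=. -> step gives (1,0)='O' but target has '.' -> reject
  (2,1)=O (4,2)=O -> step gives (1,0)='O' but target has '.' -> reject
Unique solution: (2,1)=dead, (4,2)=dead.
Check: live-neighbor counts of every cell in the completed generation 0:
102021
233342
021332
344464
113231
Applying B3/S23 to generation 0 with these counts gives:
......
.OOO.O
...OOO
O.....
..OOO.
which matches the target exactly.

Answer: .O.O..
.....O
O.O.OO
...O..
OO.OOO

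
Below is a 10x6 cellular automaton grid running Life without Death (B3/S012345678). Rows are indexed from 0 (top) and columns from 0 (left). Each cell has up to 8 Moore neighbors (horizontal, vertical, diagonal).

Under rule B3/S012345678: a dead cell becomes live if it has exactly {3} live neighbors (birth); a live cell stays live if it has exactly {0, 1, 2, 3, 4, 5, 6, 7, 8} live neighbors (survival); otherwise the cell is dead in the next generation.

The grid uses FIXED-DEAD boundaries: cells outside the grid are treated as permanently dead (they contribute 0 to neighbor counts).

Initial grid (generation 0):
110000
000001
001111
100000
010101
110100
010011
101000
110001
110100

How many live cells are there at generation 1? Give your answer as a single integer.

Answer: 36

Derivation:
Simulating step by step:
Generation 0 (given above): 25 live cells
Generation 1: 36 live cells
110000
011101
001111
110001
010111
110101
010111
101011
110001
111100
Population at generation 1: 36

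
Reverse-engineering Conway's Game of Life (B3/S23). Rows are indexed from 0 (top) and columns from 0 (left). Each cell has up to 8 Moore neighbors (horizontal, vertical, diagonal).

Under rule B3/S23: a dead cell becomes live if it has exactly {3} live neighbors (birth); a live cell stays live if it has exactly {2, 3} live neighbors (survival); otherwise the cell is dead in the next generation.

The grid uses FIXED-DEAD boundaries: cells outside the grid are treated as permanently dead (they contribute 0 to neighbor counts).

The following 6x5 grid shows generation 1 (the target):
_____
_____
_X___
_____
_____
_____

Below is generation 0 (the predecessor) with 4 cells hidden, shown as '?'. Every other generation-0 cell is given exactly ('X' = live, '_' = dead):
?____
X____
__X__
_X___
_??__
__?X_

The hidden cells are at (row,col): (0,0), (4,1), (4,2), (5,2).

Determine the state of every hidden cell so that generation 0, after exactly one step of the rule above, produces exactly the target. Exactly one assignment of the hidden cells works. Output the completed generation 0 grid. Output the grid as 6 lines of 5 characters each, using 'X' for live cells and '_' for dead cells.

Hidden generation-0 cells (in order): (0,0), (4,1), (4,2), (5,2).
A hidden cell only influences target cells in its own 3x3 neighborhood. Try each of the 2^4 = 16 assignments, step the completed generation 0 forward once under B3/S23, and compare with the target:
  (0,0)=_ (4,1)=_ (4,2)=_ (5,2)=_ -> step reproduces the target at every cell -> ACCEPT
  (0,0)=_ (4,1)=_ (4,2)=_ (5,2)=X -> step gives (4,2)='X' but target has '_' -> reject
  (0,0)=_ (4,1)=_ (4,2)=X (5,2)=_ -> step gives (3,1)='X' but target has '_' -> reject
  (0,0)=_ (4,1)=_ (4,2)=X (5,2)=X -> step gives (3,1)='X' but target has '_' -> reject
  (0,0)=_ (4,1)=X (4,2)=_ (5,2)=_ -> step gives (3,1)='X' but target has '_' -> reject
  (0,0)=_ (4,1)=X (4,2)=_ (5,2)=X -> step gives (3,1)='X' but target has '_' -> reject
  (0,0)=_ (4,1)=X (4,2)=X (5,2)=_ -> step gives (3,1)='X' but target has '_' -> reject
  (0,0)=_ (4,1)=X (4,2)=X (5,2)=X -> step gives (3,1)='X' but target has '_' -> reject
  (0,0)=X (4,1)=_ (4,2)=_ (5,2)=_ -> step gives (1,1)='X' but target has '_' -> reject
  (0,0)=X (4,1)=_ (4,2)=_ (5,2)=X -> step gives (1,1)='X' but target has '_' -> reject
  (0,0)=X (4,1)=_ (4,2)=X (5,2)=_ -> step gives (1,1)='X' but target has '_' -> reject
  (0,0)=X (4,1)=_ (4,2)=X (5,2)=X -> step gives (1,1)='X' but target has '_' -> reject
  (0,0)=X (4,1)=X (4,2)=_ (5,2)=_ -> step gives (1,1)='X' but target has '_' -> reject
  (0,0)=X (4,1)=X (4,2)=_ (5,2)=X -> step gives (1,1)='X' but target has '_' -> reject
  (0,0)=X (4,1)=X (4,2)=X (5,2)=_ -> step gives (1,1)='X' but target has '_' -> reject
  (0,0)=X (4,1)=X (4,2)=X (5,2)=X -> step gives (1,1)='X' but target has '_' -> reject
Unique solution: (0,0)=dead, (4,1)=dead, (4,2)=dead, (5,2)=dead.
Check: live-neighbor counts of every cell in the completed generation 0:
11000
02110
23110
11210
11211
00101
Applying B3/S23 to generation 0 with these counts gives:
_____
_____
_X___
_____
_____
_____
which matches the target exactly.

Answer: _____
X____
__X__
_X___
_____
___X_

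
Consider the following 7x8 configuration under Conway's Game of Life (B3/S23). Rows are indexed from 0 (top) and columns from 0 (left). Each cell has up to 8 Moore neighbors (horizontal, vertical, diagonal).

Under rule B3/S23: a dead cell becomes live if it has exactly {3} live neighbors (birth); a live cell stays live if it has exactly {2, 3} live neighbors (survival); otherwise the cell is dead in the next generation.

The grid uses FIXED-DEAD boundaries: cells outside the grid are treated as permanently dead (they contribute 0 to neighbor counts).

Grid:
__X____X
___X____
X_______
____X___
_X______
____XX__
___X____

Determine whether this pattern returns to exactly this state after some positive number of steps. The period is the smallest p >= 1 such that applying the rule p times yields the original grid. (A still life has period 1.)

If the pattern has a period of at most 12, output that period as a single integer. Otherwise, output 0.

Simulating and comparing each generation to the original:
Gen 0 (original, given above): 9 live cells
Gen 1: 4 live cells, differs from original
Gen 2: 4 live cells, differs from original
Gen 3: 6 live cells, differs from original
Gen 4: 6 live cells, differs from original
Gen 5: 6 live cells, differs from original
Gen 6: 6 live cells, differs from original
Gen 7: 6 live cells, differs from original
Gen 8: 6 live cells, differs from original
Gen 9: 6 live cells, differs from original
Gen 10: 6 live cells, differs from original
Gen 11: 6 live cells, differs from original
Gen 12: 6 live cells, differs from original
No period found within 12 steps.

Answer: 0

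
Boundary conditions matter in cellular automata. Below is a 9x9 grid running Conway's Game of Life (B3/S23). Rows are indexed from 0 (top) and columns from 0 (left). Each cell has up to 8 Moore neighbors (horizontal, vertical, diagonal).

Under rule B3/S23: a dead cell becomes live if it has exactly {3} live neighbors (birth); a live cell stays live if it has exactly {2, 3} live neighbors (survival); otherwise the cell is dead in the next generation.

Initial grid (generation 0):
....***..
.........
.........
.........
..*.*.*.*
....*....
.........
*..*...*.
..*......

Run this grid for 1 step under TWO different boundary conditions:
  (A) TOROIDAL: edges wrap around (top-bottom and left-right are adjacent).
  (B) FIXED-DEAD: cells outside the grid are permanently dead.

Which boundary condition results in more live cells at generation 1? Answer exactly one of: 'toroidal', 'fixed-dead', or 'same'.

Answer: toroidal

Derivation:
Under TOROIDAL boundary, generation 1:
.....*...
.....*...
.........
.........
...*.*...
...*.*...
.........
.........
...****..
Population = 10

Under FIXED-DEAD boundary, generation 1:
.....*...
.....*...
.........
.........
...*.*...
...*.*...
.........
.........
.........
Population = 6

Comparison: toroidal=10, fixed-dead=6 -> toroidal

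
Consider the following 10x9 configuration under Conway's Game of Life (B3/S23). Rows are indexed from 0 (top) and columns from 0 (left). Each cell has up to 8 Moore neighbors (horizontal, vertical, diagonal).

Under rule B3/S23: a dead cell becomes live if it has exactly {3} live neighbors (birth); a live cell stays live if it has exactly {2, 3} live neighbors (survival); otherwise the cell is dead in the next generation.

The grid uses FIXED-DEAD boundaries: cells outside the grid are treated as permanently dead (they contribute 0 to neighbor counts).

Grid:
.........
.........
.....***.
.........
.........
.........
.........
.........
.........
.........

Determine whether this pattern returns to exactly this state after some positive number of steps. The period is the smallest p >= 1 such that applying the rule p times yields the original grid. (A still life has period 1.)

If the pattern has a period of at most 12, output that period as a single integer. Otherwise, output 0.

Answer: 2

Derivation:
Simulating and comparing each generation to the original:
Gen 0 (original, given above): 3 live cells
Gen 1: 3 live cells, differs from original
Gen 2: 3 live cells, MATCHES original -> period = 2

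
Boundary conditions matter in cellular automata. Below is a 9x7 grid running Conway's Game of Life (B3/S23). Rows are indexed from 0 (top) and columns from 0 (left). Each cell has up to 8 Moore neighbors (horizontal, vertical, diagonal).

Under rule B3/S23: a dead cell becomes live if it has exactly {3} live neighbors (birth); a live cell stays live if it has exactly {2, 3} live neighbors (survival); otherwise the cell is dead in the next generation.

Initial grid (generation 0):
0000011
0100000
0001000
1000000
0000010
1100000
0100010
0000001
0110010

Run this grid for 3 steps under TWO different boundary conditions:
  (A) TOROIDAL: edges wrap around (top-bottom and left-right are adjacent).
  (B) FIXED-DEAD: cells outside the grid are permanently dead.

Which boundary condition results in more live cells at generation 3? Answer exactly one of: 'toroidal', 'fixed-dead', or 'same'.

Answer: toroidal

Derivation:
Under TOROIDAL boundary, generation 3:
0100010
0100001
0100001
1000000
1100001
0000000
0000000
0000000
0100111
Population = 14

Under FIXED-DEAD boundary, generation 3:
0000000
0000000
0000000
0000000
0100000
0100000
0010000
0100000
0100000
Population = 5

Comparison: toroidal=14, fixed-dead=5 -> toroidal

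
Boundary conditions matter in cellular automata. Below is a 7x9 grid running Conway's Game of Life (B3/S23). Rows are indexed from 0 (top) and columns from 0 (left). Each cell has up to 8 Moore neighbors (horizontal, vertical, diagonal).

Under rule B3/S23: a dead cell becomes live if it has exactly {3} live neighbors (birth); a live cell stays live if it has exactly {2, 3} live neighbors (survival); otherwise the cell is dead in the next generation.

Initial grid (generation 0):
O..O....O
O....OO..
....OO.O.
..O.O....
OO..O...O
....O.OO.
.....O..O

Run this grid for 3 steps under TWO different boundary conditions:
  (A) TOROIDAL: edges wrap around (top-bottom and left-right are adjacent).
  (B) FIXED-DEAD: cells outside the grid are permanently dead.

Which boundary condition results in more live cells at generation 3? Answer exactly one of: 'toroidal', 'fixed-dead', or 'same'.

Answer: toroidal

Derivation:
Under TOROIDAL boundary, generation 3:
OOO......
OO.OO....
OO....OOO
OO.....O.
OO....O..
OO...O...
OO.OO....
Population = 25

Under FIXED-DEAD boundary, generation 3:
......O..
...OO.OO.
......O..
..O......
......OOO
...OO.O.O
.........
Population = 14

Comparison: toroidal=25, fixed-dead=14 -> toroidal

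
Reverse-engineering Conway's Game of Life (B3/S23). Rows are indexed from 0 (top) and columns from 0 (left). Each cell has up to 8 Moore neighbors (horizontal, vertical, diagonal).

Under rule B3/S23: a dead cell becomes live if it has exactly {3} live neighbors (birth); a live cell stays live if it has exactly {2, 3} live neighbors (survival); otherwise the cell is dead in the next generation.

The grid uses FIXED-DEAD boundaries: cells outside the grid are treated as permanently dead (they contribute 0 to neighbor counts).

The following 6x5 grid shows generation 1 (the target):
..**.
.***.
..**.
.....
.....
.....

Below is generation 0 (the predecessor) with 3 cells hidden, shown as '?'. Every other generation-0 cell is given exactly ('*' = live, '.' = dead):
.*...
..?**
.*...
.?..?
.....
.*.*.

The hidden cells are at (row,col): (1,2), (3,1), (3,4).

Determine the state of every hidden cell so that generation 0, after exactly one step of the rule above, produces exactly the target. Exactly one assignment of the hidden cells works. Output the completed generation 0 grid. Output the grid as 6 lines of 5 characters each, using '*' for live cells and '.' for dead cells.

Hidden generation-0 cells (in order): (1,2), (3,1), (3,4).
A hidden cell only influences target cells in its own 3x3 neighborhood. Try each of the 2^3 = 8 assignments, step the completed generation 0 forward once under B3/S23, and compare with the target:
  (1,2)=. (3,1)=. (3,4)=. -> step gives (0,2)='.' but target has '*' -> reject
  (1,2)=. (3,1)=. (3,4)=* -> step gives (0,2)='.' but target has '*' -> reject
  (1,2)=. (3,1)=* (3,4)=. -> step gives (0,2)='.' but target has '*' -> reject
  (1,2)=. (3,1)=* (3,4)=* -> step gives (0,2)='.' but target has '*' -> reject
  (1,2)=* (3,1)=. (3,4)=. -> step reproduces the target at every cell -> ACCEPT
  (1,2)=* (3,1)=. (3,4)=* -> step gives (2,3)='.' but target has '*' -> reject
  (1,2)=* (3,1)=* (3,4)=. -> step gives (2,1)='*' but target has '.' -> reject
  (1,2)=* (3,1)=* (3,4)=* -> step gives (2,1)='*' but target has '.' -> reject
Unique solution: (1,2)=live, (3,1)=dead, (3,4)=dead.
Check: live-neighbor counts of every cell in the completed generation 0:
11332
23321
11332
11100
11211
10201
Applying B3/S23 to generation 0 with these counts gives:
..**.
.***.
..**.
.....
.....
.....
which matches the target exactly.

Answer: .*...
..***
.*...
.....
.....
.*.*.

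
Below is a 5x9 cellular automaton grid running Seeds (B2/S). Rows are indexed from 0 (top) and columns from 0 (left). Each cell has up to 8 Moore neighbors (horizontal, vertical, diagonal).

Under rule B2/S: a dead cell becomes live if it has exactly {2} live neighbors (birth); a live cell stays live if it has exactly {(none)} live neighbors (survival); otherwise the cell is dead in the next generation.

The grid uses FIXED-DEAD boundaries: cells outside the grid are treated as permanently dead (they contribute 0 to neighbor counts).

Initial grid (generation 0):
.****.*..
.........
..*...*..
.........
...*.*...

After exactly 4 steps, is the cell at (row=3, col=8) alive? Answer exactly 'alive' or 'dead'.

Answer: dead

Derivation:
Simulating step by step:
Generation 0 (given above): 9 live cells
Generation 1: 10 live cells
.....*...
....*.**.
.........
..*****..
....*....
Generation 2: 5 live cells
....*..*.
.........
..*......
.........
..*...*..
Generation 3: 4 live cells
.........
...*.....
.........
.***.....
.........
Generation 4: 4 live cells
.........
.........
.*..*....
.........
.*.*.....

Cell (3,8) at generation 4: 0 -> dead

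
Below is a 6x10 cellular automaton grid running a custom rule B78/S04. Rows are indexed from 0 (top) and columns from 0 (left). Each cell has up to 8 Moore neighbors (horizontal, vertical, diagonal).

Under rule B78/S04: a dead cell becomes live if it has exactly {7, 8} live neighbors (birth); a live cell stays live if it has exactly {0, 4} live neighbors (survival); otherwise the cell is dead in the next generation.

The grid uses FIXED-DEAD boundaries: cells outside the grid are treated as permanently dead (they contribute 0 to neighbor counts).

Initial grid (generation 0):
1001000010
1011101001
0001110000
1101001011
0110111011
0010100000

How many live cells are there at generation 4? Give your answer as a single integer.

Simulating step by step:
Generation 0 (given above): 27 live cells
Generation 1: 5 live cells
0000000000
0000000000
0000010000
0001000000
0110010000
0000000000
Generation 2: 2 live cells
0000000000
0000000000
0000010000
0000000000
0000010000
0000000000
Generation 3: 2 live cells
0000000000
0000000000
0000010000
0000000000
0000010000
0000000000
Generation 4: 2 live cells
0000000000
0000000000
0000010000
0000000000
0000010000
0000000000
Population at generation 4: 2

Answer: 2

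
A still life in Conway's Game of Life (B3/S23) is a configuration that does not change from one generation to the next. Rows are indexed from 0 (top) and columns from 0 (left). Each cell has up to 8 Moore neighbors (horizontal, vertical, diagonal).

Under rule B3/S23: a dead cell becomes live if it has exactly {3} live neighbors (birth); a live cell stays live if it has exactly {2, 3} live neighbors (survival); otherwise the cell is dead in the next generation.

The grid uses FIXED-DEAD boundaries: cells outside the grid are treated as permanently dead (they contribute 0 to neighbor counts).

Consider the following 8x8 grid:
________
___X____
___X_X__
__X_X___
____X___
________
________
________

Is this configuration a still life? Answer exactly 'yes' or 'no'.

Compute generation 1 and compare to generation 0 (given above):
Generation 1:
________
____X___
__XX____
____XX__
___X____
________
________
________
Cell (1,3) differs: gen0=1 vs gen1=0 -> NOT a still life.

Answer: no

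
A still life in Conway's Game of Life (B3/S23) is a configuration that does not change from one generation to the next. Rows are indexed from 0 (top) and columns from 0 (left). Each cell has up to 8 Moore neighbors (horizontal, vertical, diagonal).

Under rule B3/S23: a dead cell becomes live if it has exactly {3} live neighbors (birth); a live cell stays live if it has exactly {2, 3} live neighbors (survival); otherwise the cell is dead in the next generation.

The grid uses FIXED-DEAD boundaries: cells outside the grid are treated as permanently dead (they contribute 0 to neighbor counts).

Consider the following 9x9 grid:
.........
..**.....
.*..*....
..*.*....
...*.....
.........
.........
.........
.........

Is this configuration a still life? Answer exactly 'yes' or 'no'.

Compute generation 1 and compare to generation 0 (given above):
Generation 1:
.........
..**.....
.*..*....
..*.*....
...*.....
.........
.........
.........
.........
The grids are IDENTICAL -> still life.

Answer: yes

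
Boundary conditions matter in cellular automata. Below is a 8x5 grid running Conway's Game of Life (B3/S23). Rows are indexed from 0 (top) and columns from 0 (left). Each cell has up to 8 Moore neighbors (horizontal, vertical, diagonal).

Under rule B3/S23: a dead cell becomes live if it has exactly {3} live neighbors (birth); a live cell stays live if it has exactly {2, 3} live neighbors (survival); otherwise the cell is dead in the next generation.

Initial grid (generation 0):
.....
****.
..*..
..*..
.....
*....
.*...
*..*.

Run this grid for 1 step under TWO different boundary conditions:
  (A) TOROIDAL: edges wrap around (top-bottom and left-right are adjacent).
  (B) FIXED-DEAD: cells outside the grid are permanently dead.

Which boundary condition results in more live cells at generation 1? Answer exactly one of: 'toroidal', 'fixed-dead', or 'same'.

Answer: toroidal

Derivation:
Under TOROIDAL boundary, generation 1:
*..*.
.***.
.....
.....
.....
.....
**..*
.....
Population = 8

Under FIXED-DEAD boundary, generation 1:
.**..
.***.
.....
.....
.....
.....
**...
.....
Population = 7

Comparison: toroidal=8, fixed-dead=7 -> toroidal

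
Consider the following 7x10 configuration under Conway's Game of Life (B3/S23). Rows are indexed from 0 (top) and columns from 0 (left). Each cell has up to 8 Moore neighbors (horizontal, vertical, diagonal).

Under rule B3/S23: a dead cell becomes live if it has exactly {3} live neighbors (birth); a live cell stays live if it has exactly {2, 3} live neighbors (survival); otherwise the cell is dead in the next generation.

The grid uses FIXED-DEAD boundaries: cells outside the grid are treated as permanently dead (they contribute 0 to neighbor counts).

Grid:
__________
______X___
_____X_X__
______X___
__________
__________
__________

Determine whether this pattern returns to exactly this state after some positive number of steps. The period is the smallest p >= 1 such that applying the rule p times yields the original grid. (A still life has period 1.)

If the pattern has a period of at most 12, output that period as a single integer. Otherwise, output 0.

Simulating and comparing each generation to the original:
Gen 0 (original, given above): 4 live cells
Gen 1: 4 live cells, MATCHES original -> period = 1

Answer: 1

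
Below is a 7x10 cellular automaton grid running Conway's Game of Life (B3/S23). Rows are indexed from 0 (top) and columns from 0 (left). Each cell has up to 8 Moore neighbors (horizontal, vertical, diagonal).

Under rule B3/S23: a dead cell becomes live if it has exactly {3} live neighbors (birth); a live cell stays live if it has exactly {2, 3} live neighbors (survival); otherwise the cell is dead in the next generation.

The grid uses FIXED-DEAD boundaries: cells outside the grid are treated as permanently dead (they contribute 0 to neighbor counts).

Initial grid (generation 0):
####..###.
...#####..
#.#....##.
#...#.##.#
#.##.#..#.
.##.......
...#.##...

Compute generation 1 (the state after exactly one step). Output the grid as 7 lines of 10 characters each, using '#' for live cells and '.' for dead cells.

Answer: .###....#.
#...##....
.#........
#.#.###..#
#.#######.
.#...##...
..#.......

Derivation:
Simulating step by step:
Generation 0 (given above): 31 live cells
Generation 1: 26 live cells
(generation 1 grid is the final answer)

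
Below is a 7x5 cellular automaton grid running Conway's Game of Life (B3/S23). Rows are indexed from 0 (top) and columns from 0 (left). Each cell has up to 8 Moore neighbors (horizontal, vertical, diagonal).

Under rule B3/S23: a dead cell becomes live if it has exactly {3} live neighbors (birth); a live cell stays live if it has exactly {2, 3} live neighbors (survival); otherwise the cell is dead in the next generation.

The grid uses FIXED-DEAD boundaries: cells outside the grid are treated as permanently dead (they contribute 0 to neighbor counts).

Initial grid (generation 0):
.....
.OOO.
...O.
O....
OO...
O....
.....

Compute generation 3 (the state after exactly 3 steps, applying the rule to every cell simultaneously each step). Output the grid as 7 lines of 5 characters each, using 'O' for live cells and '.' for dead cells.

Answer: ..OO.
OO.OO
OO...
.OO..
.O...
.O...
.....

Derivation:
Simulating step by step:
Generation 0 (given above): 8 live cells
Generation 1: 11 live cells
..O..
..OO.
.O.O.
OO...
OO...
OO...
.....
Generation 2: 10 live cells
..OO.
.O.O.
OO.O.
.....
..O..
OO...
.....
Generation 3: 12 live cells
(generation 3 grid is the final answer)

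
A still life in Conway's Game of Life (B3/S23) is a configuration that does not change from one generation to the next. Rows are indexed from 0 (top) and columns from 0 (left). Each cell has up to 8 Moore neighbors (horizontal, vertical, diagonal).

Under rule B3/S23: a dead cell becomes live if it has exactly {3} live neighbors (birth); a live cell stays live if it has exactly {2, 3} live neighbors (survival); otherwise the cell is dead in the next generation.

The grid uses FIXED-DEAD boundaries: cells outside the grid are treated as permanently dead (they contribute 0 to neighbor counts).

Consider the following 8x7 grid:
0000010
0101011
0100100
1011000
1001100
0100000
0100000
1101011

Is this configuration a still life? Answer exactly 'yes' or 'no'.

Compute generation 1 and compare to generation 0 (given above):
Generation 1:
0000111
0010011
1100110
1010000
1001100
1110000
0100000
1110000
Cell (0,4) differs: gen0=0 vs gen1=1 -> NOT a still life.

Answer: no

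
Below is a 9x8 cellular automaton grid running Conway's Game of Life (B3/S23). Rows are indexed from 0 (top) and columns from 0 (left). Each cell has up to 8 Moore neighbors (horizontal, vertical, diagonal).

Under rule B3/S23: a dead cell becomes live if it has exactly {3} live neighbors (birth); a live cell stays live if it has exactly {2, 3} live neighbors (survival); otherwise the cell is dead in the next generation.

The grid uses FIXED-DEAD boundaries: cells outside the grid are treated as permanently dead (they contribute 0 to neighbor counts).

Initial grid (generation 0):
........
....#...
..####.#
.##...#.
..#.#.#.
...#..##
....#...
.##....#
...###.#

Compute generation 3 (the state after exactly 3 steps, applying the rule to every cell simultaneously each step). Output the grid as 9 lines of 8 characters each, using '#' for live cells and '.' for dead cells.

Answer: ........
....##..
.#...###
#.......
##.##...
.#......
.##.....
.#......
..##....

Derivation:
Simulating step by step:
Generation 0 (given above): 23 live cells
Generation 1: 28 live cells
........
....##..
.##.###.
.#....##
.##...#.
...##.##
..##..##
..#..##.
..###.#.
Generation 2: 22 live cells
........
...##.#.
.####..#
#..#...#
.###....
.#..#...
..#.....
.#......
..###.#.
Generation 3: 17 live cells
(generation 3 grid is the final answer)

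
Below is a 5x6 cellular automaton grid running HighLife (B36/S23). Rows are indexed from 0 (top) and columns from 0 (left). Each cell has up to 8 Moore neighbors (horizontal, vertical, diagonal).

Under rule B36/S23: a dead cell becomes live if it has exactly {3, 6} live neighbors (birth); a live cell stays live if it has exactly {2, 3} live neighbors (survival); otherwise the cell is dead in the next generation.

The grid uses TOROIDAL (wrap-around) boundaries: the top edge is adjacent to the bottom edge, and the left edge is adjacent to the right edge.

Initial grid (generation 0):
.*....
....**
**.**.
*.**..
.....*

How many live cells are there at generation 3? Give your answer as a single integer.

Answer: 12

Derivation:
Simulating step by step:
Generation 0 (given above): 11 live cells
Generation 1: 16 live cells
*...**
.*****
**....
*.**..
***...
Generation 2: 9 live cells
.*....
*.**..
..*...
...*.*
..*.*.
Generation 3: 12 live cells
.*....
..**..
.**.*.
..***.
..***.
Population at generation 3: 12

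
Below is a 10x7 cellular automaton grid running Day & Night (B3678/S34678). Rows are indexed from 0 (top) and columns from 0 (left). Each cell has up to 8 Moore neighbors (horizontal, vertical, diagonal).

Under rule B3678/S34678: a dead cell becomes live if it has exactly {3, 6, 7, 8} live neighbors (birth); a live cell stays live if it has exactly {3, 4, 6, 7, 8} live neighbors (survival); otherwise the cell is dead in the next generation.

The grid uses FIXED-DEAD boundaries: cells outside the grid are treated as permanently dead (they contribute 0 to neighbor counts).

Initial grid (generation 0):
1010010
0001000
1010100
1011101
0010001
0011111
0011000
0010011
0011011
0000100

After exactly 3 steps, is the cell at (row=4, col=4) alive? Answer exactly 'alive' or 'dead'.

Simulating step by step:
Generation 0 (given above): 29 live cells
Generation 1: 27 live cells
0000000
0011100
0011110
0010000
0011011
0110110
0110000
0110011
0001011
0001010
Generation 2: 31 live cells
0001000
0010110
0111100
0111001
0011010
0100111
1000101
0111111
0000011
0000001
Generation 3: 28 live cells
0000100
0111100
0111100
0111010
0001010
0010101
0000011
0001111
0011001
0000010

Cell (4,4) at generation 3: 0 -> dead

Answer: dead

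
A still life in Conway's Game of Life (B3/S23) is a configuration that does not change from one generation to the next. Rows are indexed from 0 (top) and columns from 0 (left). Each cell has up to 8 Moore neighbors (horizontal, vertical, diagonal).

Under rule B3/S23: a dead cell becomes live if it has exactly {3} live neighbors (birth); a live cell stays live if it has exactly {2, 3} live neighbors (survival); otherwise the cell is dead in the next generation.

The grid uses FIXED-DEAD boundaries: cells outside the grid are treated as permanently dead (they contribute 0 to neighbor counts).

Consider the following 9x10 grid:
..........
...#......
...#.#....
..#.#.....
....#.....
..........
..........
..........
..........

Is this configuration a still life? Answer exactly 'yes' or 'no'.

Answer: no

Derivation:
Compute generation 1 and compare to generation 0 (given above):
Generation 1:
..........
....#.....
..##......
....##....
...#......
..........
..........
..........
..........
Cell (1,3) differs: gen0=1 vs gen1=0 -> NOT a still life.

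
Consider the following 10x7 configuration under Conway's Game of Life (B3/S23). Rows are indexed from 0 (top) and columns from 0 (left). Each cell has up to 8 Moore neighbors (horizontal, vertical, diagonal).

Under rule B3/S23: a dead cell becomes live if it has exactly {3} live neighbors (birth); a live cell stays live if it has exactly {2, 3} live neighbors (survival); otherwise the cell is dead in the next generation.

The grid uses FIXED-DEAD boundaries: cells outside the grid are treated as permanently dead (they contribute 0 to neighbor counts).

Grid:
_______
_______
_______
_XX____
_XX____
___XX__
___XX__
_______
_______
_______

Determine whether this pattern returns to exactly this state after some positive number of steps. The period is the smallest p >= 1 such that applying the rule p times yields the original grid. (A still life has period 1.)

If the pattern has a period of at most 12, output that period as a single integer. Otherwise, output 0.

Answer: 2

Derivation:
Simulating and comparing each generation to the original:
Gen 0 (original, given above): 8 live cells
Gen 1: 6 live cells, differs from original
Gen 2: 8 live cells, MATCHES original -> period = 2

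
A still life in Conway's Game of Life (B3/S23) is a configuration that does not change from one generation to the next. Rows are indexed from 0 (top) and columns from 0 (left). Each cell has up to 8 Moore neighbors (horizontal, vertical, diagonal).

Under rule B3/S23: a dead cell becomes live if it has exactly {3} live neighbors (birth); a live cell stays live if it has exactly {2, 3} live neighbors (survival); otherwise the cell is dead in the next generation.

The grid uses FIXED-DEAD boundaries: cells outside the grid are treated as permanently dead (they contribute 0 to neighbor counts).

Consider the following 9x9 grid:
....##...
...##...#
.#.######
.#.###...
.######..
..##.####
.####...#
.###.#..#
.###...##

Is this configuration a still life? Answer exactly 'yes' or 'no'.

Answer: no

Derivation:
Compute generation 1 and compare to generation 0 (given above):
Generation 1:
...###...
..#.....#
......###
##.......
.#.......
........#
........#
#.......#
.#.##..##
Cell (0,3) differs: gen0=0 vs gen1=1 -> NOT a still life.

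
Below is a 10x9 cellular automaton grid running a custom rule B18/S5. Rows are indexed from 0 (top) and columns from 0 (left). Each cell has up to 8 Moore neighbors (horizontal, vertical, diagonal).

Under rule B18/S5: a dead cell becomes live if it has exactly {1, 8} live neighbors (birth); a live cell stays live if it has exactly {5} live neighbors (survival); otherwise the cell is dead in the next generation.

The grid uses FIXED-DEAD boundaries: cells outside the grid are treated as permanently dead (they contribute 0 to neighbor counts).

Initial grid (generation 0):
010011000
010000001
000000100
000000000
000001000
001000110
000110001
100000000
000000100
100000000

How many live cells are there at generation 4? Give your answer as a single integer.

Simulating step by step:
Generation 0 (given above): 16 live cells
Generation 1: 29 live cells
000100111
000100000
111001001
000010010
011110001
010000000
100000000
011000101
000001010
010001110
Generation 2: 14 live cells
000001000
000000000
000000000
000000000
000000100
000001011
000101101
000110000
000100000
101000000
Generation 3: 15 live cells
000010100
000011100
000000000
000001110
000010000
001100000
000000000
000000001
100001000
000010000
Generation 4: 27 live cells
000000000
000000000
000100001
000100001
010000001
010001000
010010011
110011110
010100111
110100100
Population at generation 4: 27

Answer: 27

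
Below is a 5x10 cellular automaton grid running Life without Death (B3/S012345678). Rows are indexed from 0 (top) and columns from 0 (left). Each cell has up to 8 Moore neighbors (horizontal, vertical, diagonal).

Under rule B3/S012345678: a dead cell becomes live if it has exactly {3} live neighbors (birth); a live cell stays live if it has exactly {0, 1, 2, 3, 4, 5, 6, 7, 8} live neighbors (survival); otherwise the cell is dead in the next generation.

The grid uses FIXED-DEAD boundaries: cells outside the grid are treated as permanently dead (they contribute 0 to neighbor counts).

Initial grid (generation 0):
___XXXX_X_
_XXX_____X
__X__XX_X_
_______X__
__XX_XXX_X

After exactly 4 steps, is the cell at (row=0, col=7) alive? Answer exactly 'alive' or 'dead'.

Simulating step by step:
Generation 0 (given above): 20 live cells
Generation 1: 28 live cells
___XXXX_X_
_XXX____XX
_XXX_XXXX_
__XXX__X__
__XX_XXXXX
Generation 2: 32 live cells
___XXXXXXX
_XXX____XX
_XXX_XXXXX
__XXX__X_X
__XX_XXXXX
Generation 3: 32 live cells
___XXXXXXX
_XXX____XX
_XXX_XXXXX
__XXX__X_X
__XX_XXXXX
Generation 4: 32 live cells
___XXXXXXX
_XXX____XX
_XXX_XXXXX
__XXX__X_X
__XX_XXXXX

Cell (0,7) at generation 4: 1 -> alive

Answer: alive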